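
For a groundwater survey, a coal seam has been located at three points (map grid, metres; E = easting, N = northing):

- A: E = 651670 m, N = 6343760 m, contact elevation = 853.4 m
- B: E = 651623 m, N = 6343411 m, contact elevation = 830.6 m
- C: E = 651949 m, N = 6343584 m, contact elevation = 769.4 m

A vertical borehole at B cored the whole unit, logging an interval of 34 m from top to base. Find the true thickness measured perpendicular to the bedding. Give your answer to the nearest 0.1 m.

Let the plane be z = a·E + b·N + c.
B−A: −47a − 349b = −22.8;  C−A: 279a − 176b = −84.
Solving gives a = −0.23952, b = 0.09759.
|∇z| = √(a²+b²) = 0.25863, so dip δ = arctan(0.25863) = 14.50°.
True thickness = vertical thickness × cos δ = 34 × cos 14.50° = 32.9 m.

32.9 m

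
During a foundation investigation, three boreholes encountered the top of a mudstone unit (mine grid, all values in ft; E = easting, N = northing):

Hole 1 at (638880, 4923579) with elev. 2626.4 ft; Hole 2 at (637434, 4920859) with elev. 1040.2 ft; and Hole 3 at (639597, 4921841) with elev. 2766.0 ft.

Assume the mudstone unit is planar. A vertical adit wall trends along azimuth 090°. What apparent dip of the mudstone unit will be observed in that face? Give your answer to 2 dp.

Two edge vectors: Hole 1→Hole 2 = (-1446, -2720, -1586.2), Hole 1→Hole 3 = (717, -1738, 139.6).
Normal n = (Hole 1→Hole 2) × (Hole 1→Hole 3) = (-3136527.6, -935443.8, 4463388).
So ∂z/∂E = −n_x/n_z = 0.70272 and ∂z/∂N = −n_y/n_z = 0.20958.
Unit vector along 090° is (sin 90°, cos 90°) = (1.0000, 0.0000).
Slope in that direction = a·(1.0000) + b·(0.0000) = 0.70272.
Apparent dip = arctan|0.70272| = 35.10° (true dip is 36.3°, so apparent ≤ true as expected).

35.10°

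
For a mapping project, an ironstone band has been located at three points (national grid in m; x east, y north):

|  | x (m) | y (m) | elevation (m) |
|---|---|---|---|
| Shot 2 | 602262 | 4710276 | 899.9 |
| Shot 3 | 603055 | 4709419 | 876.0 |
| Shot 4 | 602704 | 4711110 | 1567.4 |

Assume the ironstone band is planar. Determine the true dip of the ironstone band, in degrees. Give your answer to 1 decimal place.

36.6°

Two edge vectors: Shot 2→Shot 3 = (793, -857, -23.9), Shot 2→Shot 4 = (442, 834, 667.5).
Normal n = (Shot 2→Shot 3) × (Shot 2→Shot 4) = (-552114.9, -539891.3, 1040156).
So ∂z/∂x = −n_x/n_z = 0.53080 and ∂z/∂y = −n_y/n_z = 0.51905.
Gradient magnitude |∇z| = √(a² + b²) = √(0.28175 + 0.26941) = 0.74240.
True dip = arctan(0.74240) = 36.6°, dipping toward SW (azimuth ≈ 226°).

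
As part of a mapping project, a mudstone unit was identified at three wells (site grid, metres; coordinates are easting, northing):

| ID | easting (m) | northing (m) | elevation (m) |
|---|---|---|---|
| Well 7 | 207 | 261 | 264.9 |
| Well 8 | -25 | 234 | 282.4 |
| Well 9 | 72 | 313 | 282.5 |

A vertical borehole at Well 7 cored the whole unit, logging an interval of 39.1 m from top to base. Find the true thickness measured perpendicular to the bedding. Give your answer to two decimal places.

Let the plane be z = a·easting + b·northing + c.
Well 8−Well 7: −232a − 27b = 17.5;  Well 9−Well 7: −135a + 52b = 17.6.
Solving gives a = −0.08818, b = 0.10954.
|∇z| = √(a²+b²) = 0.14062, so dip δ = arctan(0.14062) = 8.00°.
True thickness = vertical thickness × cos δ = 39.1 × cos 8.00° = 38.72 m.

38.72 m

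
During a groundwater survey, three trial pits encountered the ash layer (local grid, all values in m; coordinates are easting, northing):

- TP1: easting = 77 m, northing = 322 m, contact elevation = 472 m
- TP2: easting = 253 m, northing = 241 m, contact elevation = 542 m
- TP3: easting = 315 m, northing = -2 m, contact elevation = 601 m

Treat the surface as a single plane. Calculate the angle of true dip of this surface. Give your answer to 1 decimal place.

19.9°

Two edge vectors: TP1→TP2 = (176, -81, 70), TP1→TP3 = (238, -324, 129).
Normal n = (TP1→TP2) × (TP1→TP3) = (12231, -6044, -37746).
So ∂z/∂easting = −n_x/n_z = 0.32403 and ∂z/∂northing = −n_y/n_z = −0.16012.
Gradient magnitude |∇z| = √(a² + b²) = √(0.10500 + 0.02564) = 0.36144.
True dip = arctan(0.36144) = 19.9°, dipping toward WNW (azimuth ≈ 296°).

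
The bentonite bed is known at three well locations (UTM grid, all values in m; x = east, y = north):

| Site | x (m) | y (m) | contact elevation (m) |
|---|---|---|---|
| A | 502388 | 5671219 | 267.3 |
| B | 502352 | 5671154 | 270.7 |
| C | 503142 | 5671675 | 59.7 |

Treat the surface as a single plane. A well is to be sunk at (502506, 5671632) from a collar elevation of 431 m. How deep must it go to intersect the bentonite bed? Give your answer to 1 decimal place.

Two edge vectors: A→B = (-36, -65, 3.4), A→C = (754, 456, -207.6).
Normal n = (A→B) × (A→C) = (11943.6, -4910, 32594).
So ∂z/∂x = −n_x/n_z = −0.366435540 and ∂z/∂y = −n_y/n_z = 0.150641222.
Intercept c from A: 267.3 + 184092.82 − 854319.36 = −669959.24.
At (502506, 5671632): z_contact = −184136.06 + 854381.58 − 669959.24 = 286.28 m.
Depth below ground = 431 − 286.28 = 144.7 m.

144.7 m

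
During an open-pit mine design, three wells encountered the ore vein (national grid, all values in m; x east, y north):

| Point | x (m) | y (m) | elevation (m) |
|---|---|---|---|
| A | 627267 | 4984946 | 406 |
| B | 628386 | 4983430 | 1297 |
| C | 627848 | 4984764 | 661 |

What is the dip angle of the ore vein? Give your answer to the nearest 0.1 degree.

Let the plane be z = a·x + b·y + c.
B−A: 1119a − 1516b = 891;  C−A: 581a − 182b = 255.
Solving gives a = 0.33142, b = −0.34310.
Gradient magnitude |∇z| = √(a² + b²) = √(0.10984 + 0.11772) = 0.47703.
True dip = arctan(0.47703) = 25.5°, dipping toward NW (azimuth ≈ 316°).

25.5°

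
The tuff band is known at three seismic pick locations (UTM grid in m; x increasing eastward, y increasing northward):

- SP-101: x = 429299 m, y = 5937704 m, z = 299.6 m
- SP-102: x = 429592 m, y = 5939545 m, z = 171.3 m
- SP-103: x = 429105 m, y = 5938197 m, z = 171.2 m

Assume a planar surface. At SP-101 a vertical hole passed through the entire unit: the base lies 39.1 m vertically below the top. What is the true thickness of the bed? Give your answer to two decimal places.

Let the plane be z = a·x + b·y + c.
SP-102−SP-101: 293a + 1841b = −128.3;  SP-103−SP-101: −194a + 493b = −128.4.
Solving gives a = 0.34516, b = −0.12462.
|∇z| = √(a²+b²) = 0.36697, so dip δ = arctan(0.36697) = 20.15°.
True thickness = vertical thickness × cos δ = 39.1 × cos 20.15° = 36.71 m.

36.71 m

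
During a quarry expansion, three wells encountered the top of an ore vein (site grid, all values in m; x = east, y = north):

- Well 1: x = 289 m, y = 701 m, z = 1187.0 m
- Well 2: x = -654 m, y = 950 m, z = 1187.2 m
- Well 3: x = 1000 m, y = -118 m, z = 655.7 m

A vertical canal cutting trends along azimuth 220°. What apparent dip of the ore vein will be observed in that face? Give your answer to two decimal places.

38.21°

Let the plane be z = a·x + b·y + c.
Well 2−Well 1: −943a + 249b = 0.2;  Well 3−Well 1: 711a − 819b = −531.3.
Solving gives a = 0.22196, b = 0.84141.
Unit vector along 220° is (sin 220°, cos 220°) = (-0.6428, -0.7660).
Slope in that direction = a·(-0.6428) + b·(-0.7660) = −0.78723.
Apparent dip = arctan|0.78723| = 38.21° (true dip is 41.0°, so apparent ≤ true as expected).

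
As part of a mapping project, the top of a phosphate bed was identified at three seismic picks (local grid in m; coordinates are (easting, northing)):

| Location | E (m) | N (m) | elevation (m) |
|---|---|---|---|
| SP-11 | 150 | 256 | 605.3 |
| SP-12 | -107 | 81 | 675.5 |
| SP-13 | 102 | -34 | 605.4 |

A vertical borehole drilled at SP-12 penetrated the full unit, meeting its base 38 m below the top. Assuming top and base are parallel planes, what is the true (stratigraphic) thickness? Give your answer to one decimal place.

36.3 m

Two edge vectors: SP-11→SP-12 = (-257, -175, 70.2), SP-11→SP-13 = (-48, -290, 0.1).
Normal n = (SP-11→SP-12) × (SP-11→SP-13) = (20340.5, -3343.9, 66130).
So ∂z/∂E = −n_x/n_z = −0.30758 and ∂z/∂N = −n_y/n_z = 0.05057.
|∇z| = √(a²+b²) = 0.31171, so dip δ = arctan(0.31171) = 17.31°.
True thickness = vertical thickness × cos δ = 38 × cos 17.31° = 36.3 m.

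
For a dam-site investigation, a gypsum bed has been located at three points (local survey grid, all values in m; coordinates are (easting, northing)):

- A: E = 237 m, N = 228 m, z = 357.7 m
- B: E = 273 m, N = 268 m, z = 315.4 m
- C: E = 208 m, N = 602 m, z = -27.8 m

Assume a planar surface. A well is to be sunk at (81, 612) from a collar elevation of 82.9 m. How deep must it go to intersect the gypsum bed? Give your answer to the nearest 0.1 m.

Let the plane be z = a·E + b·N + c.
B−A: 36a + 40b = −42.3;  C−A: −29a + 374b = −385.5.
Solving gives a = −0.02737, b = −1.03287.
Then c = 357.7 − a·237 − b·228 = 599.68.
At (81, 612): z_contact = −2.22 − 632.12 + 599.68 = -34.65 m.
Depth below ground = 82.9 − (-34.65) = 117.6 m.

117.6 m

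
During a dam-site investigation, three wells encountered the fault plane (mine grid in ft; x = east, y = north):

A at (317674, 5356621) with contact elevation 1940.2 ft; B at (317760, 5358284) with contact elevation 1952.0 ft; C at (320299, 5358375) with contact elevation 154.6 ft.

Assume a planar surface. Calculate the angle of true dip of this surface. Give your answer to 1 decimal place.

35.4°

Two edge vectors: A→B = (86, 1663, 11.8), A→C = (2625, 1754, -1785.6).
Normal n = (A→B) × (A→C) = (-2990150, 184536.6, -4214531).
So ∂z/∂x = −n_x/n_z = −0.70949 and ∂z/∂y = −n_y/n_z = 0.04379.
Gradient magnitude |∇z| = √(a² + b²) = √(0.50337 + 0.00192) = 0.71084.
True dip = arctan(0.71084) = 35.4°, dipping toward E (azimuth ≈ 094°).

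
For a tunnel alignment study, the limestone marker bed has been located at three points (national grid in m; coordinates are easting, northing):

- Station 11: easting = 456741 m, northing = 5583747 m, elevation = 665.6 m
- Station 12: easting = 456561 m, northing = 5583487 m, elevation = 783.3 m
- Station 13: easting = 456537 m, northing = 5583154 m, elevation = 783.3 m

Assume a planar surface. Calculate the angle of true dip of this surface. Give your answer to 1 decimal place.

Two edge vectors: Station 11→Station 12 = (-180, -260, 117.7), Station 11→Station 13 = (-204, -593, 117.7).
Normal n = (Station 11→Station 12) × (Station 11→Station 13) = (39194.1, -2824.8, 53700).
So ∂z/∂easting = −n_x/n_z = −0.72987 and ∂z/∂northing = −n_y/n_z = 0.05260.
Gradient magnitude |∇z| = √(a² + b²) = √(0.53271 + 0.00277) = 0.73176.
True dip = arctan(0.73176) = 36.2°, dipping toward E (azimuth ≈ 094°).

36.2°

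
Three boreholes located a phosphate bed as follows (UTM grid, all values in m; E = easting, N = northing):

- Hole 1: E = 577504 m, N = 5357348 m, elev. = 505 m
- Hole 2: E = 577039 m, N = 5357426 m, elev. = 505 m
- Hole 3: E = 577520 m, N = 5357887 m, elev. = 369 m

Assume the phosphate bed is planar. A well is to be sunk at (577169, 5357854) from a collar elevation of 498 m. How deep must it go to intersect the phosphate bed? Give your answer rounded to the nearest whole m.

106 m

Two edge vectors: Hole 1→Hole 2 = (-465, 78, 0), Hole 1→Hole 3 = (16, 539, -136).
Normal n = (Hole 1→Hole 2) × (Hole 1→Hole 3) = (-10608, -63240, -251883).
So ∂z/∂E = −n_x/n_z = −0.04211479 and ∂z/∂N = −n_y/n_z = −0.25106895.
Intercept c from Hole 1: 505 + 24321.46 + 1345063.73 = 1369890.19.
At (577169, 5357854): z_contact = −24307.4 − 1345190.8 + 1369890.19 = 392.1 m.
Depth below ground = 498 − 392.1 = 106 m.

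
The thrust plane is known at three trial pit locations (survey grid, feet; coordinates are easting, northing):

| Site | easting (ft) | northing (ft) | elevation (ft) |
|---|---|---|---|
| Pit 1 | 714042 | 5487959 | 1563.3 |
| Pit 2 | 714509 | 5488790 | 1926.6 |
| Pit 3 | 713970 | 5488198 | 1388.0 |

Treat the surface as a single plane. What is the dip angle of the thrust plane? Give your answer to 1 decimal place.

Two edge vectors: Pit 1→Pit 2 = (467, 831, 363.3), Pit 1→Pit 3 = (-72, 239, -175.3).
Normal n = (Pit 1→Pit 2) × (Pit 1→Pit 3) = (-232503, 55707.5, 171445).
So ∂z/∂easting = −n_x/n_z = 1.35614 and ∂z/∂northing = −n_y/n_z = −0.32493.
Gradient magnitude |∇z| = √(a² + b²) = √(1.83911 + 0.10558) = 1.39452.
True dip = arctan(1.39452) = 54.4°, dipping toward WNW (azimuth ≈ 283°).

54.4°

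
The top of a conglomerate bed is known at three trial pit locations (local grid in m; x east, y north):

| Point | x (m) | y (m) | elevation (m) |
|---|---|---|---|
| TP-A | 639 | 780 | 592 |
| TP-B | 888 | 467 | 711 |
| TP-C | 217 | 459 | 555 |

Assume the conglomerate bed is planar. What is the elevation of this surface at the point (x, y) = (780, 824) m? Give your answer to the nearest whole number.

Two edge vectors: TP-A→TP-B = (249, -313, 119), TP-A→TP-C = (-422, -321, -37).
Normal n = (TP-A→TP-B) × (TP-A→TP-C) = (49780, -41005, -212015).
So ∂z/∂x = −n_x/n_z = 0.23479 and ∂z/∂y = −n_y/n_z = −0.19341.
Intercept c from TP-A: 592 − 150.03 + 150.86 = 592.82.
At (780, 824): z = 183.1 − 159.4 + 592.82 = 616.6 m.

617 m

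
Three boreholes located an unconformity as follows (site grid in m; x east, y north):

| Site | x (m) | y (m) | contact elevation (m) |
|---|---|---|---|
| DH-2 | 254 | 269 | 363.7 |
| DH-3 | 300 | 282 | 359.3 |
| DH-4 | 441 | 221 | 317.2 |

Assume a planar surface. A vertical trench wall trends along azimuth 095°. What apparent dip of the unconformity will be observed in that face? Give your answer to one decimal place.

Let the plane be z = a·x + b·y + c.
DH-3−DH-2: 46a + 13b = −4.4;  DH-4−DH-2: 187a − 48b = −46.5.
Solving gives a = −0.17584, b = 0.28372.
Unit vector along 095° is (sin 95°, cos 95°) = (0.9962, -0.0872).
Slope in that direction = a·(0.9962) + b·(-0.0872) = −0.19989.
Apparent dip = arctan|0.19989| = 11.3° (true dip is 18.5°, so apparent ≤ true as expected).

11.3°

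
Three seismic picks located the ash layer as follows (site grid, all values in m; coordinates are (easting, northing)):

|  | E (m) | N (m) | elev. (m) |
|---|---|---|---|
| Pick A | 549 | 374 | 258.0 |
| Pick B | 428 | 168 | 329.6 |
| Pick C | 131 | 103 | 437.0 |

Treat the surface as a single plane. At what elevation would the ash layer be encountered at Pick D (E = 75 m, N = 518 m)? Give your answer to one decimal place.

Let the plane be z = a·E + b·N + c.
Pick B−Pick A: −121a − 206b = 71.6;  Pick C−Pick A: −418a − 271b = 179.
Solving gives a = −0.32767, b = −0.15511.
Then c = 258 − a·549 − b·374 = 495.90.
At (75, 518): z = −24.6 − 80.3 + 495.90 = 391.0 m.

391.0 m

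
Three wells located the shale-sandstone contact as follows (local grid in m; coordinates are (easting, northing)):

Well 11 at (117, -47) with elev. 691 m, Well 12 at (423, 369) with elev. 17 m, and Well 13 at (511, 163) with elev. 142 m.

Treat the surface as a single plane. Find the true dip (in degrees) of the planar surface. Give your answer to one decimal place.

Two edge vectors: Well 11→Well 12 = (306, 416, -674), Well 11→Well 13 = (394, 210, -549).
Normal n = (Well 11→Well 12) × (Well 11→Well 13) = (-86844, -97562, -99644).
So ∂z/∂E = −n_x/n_z = −0.87154 and ∂z/∂N = −n_y/n_z = −0.97911.
Gradient magnitude |∇z| = √(a² + b²) = √(0.75959 + 0.95865) = 1.31081.
True dip = arctan(1.31081) = 52.7°, dipping toward NE (azimuth ≈ 042°).

52.7°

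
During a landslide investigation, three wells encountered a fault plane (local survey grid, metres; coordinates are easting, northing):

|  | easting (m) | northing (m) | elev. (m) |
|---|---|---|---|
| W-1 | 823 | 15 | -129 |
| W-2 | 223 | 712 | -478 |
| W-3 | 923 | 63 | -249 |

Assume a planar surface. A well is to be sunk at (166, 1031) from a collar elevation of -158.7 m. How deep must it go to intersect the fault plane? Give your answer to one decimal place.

Let the plane be z = a·easting + b·northing + c.
W-2−W-1: −600a + 697b = −349;  W-3−W-1: 100a + 48b = −120.
Solving gives a = −0.679066, b = −1.085279.
Then c = -129 − a·823 − b·15 = 446.15.
At (166, 1031): z_contact = −112.72 − 1118.92 + 446.15 = -785.50 m.
Depth below ground = -158.7 − (-785.50) = 626.8 m.

626.8 m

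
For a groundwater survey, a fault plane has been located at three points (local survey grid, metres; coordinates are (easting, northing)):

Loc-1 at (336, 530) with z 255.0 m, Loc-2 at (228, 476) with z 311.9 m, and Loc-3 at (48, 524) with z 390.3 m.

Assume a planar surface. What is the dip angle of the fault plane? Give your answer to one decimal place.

Two edge vectors: Loc-1→Loc-2 = (-108, -54, 56.9), Loc-1→Loc-3 = (-288, -6, 135.3).
Normal n = (Loc-1→Loc-2) × (Loc-1→Loc-3) = (-6964.8, -1774.8, -14904).
So ∂z/∂E = −n_x/n_z = −0.46731 and ∂z/∂N = −n_y/n_z = −0.11908.
Gradient magnitude |∇z| = √(a² + b²) = √(0.21838 + 0.01418) = 0.48224.
True dip = arctan(0.48224) = 25.7°, dipping toward ENE (azimuth ≈ 076°).

25.7°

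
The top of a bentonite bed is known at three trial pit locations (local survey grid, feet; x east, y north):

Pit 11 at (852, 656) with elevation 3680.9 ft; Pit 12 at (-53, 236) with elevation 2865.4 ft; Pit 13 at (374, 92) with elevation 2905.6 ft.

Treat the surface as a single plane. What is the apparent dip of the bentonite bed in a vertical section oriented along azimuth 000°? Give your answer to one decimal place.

Let the plane be z = a·x + b·y + c.
Pit 12−Pit 11: −905a − 420b = −815.5;  Pit 13−Pit 11: −478a − 564b = −775.3.
Solving gives a = 0.43375, b = 1.00703.
Unit vector along 000° is (sin 0°, cos 0°) = (0.0000, 1.0000).
Slope in that direction = a·(0.0000) + b·(1.0000) = 1.00703.
Apparent dip = arctan|1.00703| = 45.2° (true dip is 47.6°, so apparent ≤ true as expected).

45.2°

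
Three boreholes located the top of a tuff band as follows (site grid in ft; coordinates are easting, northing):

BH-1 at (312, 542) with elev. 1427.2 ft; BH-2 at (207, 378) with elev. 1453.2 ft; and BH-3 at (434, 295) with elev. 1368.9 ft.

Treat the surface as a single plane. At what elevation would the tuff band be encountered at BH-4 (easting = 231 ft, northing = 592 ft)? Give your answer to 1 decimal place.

1458.6 ft

Two edge vectors: BH-1→BH-2 = (-105, -164, 26), BH-1→BH-3 = (122, -247, -58.3).
Normal n = (BH-1→BH-2) × (BH-1→BH-3) = (15983.2, -2949.5, 45943).
So ∂z/∂easting = −n_x/n_z = −0.34789 and ∂z/∂northing = −n_y/n_z = 0.06420.
Intercept c from BH-1: 1427.2 + 108.54 − 34.80 = 1500.95.
At (231, 592): z = −80.4 + 38.0 + 1500.95 = 1458.6 ft.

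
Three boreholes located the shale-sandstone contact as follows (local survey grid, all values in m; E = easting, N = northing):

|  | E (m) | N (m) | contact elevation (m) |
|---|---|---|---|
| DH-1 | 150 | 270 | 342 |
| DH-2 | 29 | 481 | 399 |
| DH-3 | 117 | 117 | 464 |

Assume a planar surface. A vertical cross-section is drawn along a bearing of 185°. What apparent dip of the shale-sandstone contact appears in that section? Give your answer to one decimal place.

31.9°

Two edge vectors: DH-1→DH-2 = (-121, 211, 57), DH-1→DH-3 = (-33, -153, 122).
Normal n = (DH-1→DH-2) × (DH-1→DH-3) = (34463, 12881, 25476).
So ∂z/∂E = −n_x/n_z = −1.35276 and ∂z/∂N = −n_y/n_z = −0.50561.
Unit vector along 185° is (sin 185°, cos 185°) = (-0.0872, -0.9962).
Slope in that direction = a·(-0.0872) + b·(-0.9962) = 0.62159.
Apparent dip = arctan|0.62159| = 31.9° (true dip is 55.3°, so apparent ≤ true as expected).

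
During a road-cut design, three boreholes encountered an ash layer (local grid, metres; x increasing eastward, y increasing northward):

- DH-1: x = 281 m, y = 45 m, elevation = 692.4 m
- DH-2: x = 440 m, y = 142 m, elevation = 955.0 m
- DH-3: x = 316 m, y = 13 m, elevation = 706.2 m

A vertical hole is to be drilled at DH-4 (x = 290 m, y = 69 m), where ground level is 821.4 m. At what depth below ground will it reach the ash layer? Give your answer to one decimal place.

98.9 m

Two edge vectors: DH-1→DH-2 = (159, 97, 262.6), DH-1→DH-3 = (35, -32, 13.8).
Normal n = (DH-1→DH-2) × (DH-1→DH-3) = (9741.8, 6996.8, -8483).
So ∂z/∂x = −n_x/n_z = 1.14839 and ∂z/∂y = −n_y/n_z = 0.82480.
Intercept c from DH-1: 692.4 − 322.70 − 37.12 = 332.59.
At (290, 69): z_contact = 333.03 + 56.91 + 332.59 = 722.53 m.
Depth below ground = 821.4 − 722.53 = 98.9 m.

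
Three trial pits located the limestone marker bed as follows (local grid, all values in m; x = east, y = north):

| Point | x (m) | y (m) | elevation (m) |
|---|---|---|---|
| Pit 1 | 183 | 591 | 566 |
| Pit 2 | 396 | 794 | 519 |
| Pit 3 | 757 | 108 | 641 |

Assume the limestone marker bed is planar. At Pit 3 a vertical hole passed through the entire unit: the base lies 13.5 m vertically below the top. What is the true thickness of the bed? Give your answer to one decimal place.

13.2 m

Let the plane be z = a·x + b·y + c.
Pit 2−Pit 1: 213a + 203b = −47;  Pit 3−Pit 1: 574a − 483b = 75.
Solving gives a = −0.03407, b = −0.19577.
|∇z| = √(a²+b²) = 0.19872, so dip δ = arctan(0.19872) = 11.24°.
True thickness = vertical thickness × cos δ = 13.5 × cos 11.24° = 13.2 m.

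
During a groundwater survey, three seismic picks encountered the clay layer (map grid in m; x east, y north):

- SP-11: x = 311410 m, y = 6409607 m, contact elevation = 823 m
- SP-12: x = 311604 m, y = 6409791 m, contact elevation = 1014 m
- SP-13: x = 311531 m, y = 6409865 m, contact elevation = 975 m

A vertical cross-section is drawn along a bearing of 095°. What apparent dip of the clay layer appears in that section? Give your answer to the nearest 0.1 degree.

36.6°

Two edge vectors: SP-11→SP-12 = (194, 184, 191), SP-11→SP-13 = (121, 258, 152).
Normal n = (SP-11→SP-12) × (SP-11→SP-13) = (-21310, -6377, 27788).
So ∂z/∂x = −n_x/n_z = 0.76688 and ∂z/∂y = −n_y/n_z = 0.22949.
Unit vector along 095° is (sin 95°, cos 95°) = (0.9962, -0.0872).
Slope in that direction = a·(0.9962) + b·(-0.0872) = 0.74396.
Apparent dip = arctan|0.74396| = 36.6° (true dip is 38.7°, so apparent ≤ true as expected).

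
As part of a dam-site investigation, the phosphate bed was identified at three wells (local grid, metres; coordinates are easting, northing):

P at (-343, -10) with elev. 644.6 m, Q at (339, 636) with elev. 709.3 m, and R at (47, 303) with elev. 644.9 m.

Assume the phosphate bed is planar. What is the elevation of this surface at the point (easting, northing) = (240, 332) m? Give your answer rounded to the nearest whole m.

563 m

Two edge vectors: P→Q = (682, 646, 64.7), P→R = (390, 313, 0.3).
Normal n = (P→Q) × (P→R) = (-20057.3, 25028.4, -38474).
So ∂z/∂easting = −n_x/n_z = −0.52132 and ∂z/∂northing = −n_y/n_z = 0.65053.
Intercept c from P: 644.6 − 178.81 + 6.51 = 472.29.
At (240, 332): z = −125.1 + 216.0 + 472.29 = 563.2 m.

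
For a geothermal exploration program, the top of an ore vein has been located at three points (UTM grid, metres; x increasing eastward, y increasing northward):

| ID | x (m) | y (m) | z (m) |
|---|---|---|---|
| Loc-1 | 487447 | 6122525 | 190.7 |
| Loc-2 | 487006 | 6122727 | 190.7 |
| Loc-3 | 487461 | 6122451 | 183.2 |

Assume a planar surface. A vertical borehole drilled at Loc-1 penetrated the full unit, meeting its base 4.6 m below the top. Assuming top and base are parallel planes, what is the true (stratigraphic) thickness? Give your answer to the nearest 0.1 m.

Two edge vectors: Loc-1→Loc-2 = (-441, 202, 0), Loc-1→Loc-3 = (14, -74, -7.5).
Normal n = (Loc-1→Loc-2) × (Loc-1→Loc-3) = (-1515, -3307.5, 29806).
So ∂z/∂x = −n_x/n_z = 0.05083 and ∂z/∂y = −n_y/n_z = 0.11097.
|∇z| = √(a²+b²) = 0.12205, so dip δ = arctan(0.12205) = 6.96°.
True thickness = vertical thickness × cos δ = 4.6 × cos 6.96° = 4.6 m.

4.6 m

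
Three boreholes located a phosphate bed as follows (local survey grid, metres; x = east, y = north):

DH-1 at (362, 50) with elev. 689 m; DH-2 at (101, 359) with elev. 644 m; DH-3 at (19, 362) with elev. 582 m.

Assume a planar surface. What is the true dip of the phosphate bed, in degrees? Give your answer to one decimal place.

Two edge vectors: DH-1→DH-2 = (-261, 309, -45), DH-1→DH-3 = (-343, 312, -107).
Normal n = (DH-1→DH-2) × (DH-1→DH-3) = (-19023, -12492, 24555).
So ∂z/∂x = −n_x/n_z = 0.77471 and ∂z/∂y = −n_y/n_z = 0.50874.
Gradient magnitude |∇z| = √(a² + b²) = √(0.60018 + 0.25881) = 0.92682.
True dip = arctan(0.92682) = 42.8°, dipping toward WSW (azimuth ≈ 237°).

42.8°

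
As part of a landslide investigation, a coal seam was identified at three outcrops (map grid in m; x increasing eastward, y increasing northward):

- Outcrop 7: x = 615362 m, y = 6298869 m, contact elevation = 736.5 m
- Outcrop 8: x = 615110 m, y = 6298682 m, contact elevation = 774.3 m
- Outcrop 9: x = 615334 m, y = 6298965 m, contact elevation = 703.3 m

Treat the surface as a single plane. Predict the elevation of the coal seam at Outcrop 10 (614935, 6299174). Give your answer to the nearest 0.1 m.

Let the plane be z = a·x + b·y + c.
Outcrop 8−Outcrop 7: −252a − 187b = 37.8;  Outcrop 9−Outcrop 7: −28a + 96b = −33.2.
Solving gives a = 0.087658013, b = −0.320266413.
Then c = 736.5 − a·615362 − b·6298869 = 1964111.27.
At (614935, 6299174): z = 53904.0 − 2017413.9 + 1964111.27 = 601.4 m.

601.4 m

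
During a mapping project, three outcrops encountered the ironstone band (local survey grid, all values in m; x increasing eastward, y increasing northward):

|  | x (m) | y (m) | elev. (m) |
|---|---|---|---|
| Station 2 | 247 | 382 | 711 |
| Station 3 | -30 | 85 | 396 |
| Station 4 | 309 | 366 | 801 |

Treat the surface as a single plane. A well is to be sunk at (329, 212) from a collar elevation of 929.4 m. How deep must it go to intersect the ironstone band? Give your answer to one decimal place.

64.2 m

Two edge vectors: Station 2→Station 3 = (-277, -297, -315), Station 2→Station 4 = (62, -16, 90).
Normal n = (Station 2→Station 3) × (Station 2→Station 4) = (-31770, 5400, 22846).
So ∂z/∂x = −n_x/n_z = 1.39062 and ∂z/∂y = −n_y/n_z = −0.23637.
Intercept c from Station 2: 711 − 343.48 + 90.29 = 457.81.
At (329, 212): z_contact = 457.51 − 50.11 + 457.81 = 865.21 m.
Depth below ground = 929.4 − 865.21 = 64.2 m.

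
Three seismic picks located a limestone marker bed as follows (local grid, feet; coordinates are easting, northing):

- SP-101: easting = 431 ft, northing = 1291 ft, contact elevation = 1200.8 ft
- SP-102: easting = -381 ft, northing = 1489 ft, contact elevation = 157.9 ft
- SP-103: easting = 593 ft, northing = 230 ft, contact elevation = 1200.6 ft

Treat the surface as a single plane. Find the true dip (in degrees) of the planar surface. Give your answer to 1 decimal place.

53.5°

Let the plane be z = a·easting + b·northing + c.
SP-102−SP-101: −812a + 198b = −1042.9;  SP-103−SP-101: 162a − 1061b = −0.2.
Solving gives a = 1.33407, b = 0.20388.
Gradient magnitude |∇z| = √(a² + b²) = √(1.77976 + 0.04157) = 1.34956.
True dip = arctan(1.34956) = 53.5°, dipping toward W (azimuth ≈ 261°).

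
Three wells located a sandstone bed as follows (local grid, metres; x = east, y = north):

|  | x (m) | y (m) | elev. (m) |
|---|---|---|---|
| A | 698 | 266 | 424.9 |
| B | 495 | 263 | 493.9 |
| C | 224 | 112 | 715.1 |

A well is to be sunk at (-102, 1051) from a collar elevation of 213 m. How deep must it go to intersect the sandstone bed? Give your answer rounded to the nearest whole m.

Two edge vectors: A→B = (-203, -3, 69), A→C = (-474, -154, 290.2).
Normal n = (A→B) × (A→C) = (9755.4, 26204.6, 29840).
So ∂z/∂x = −n_x/n_z = −0.32692 and ∂z/∂y = −n_y/n_z = −0.87817.
Intercept c from A: 424.9 + 228.19 + 233.59 = 886.69.
At (-102, 1051): z_contact = 33.3 − 923.0 + 886.69 = -2.9 m.
Depth below ground = 213 − (-2.9) = 216 m.

216 m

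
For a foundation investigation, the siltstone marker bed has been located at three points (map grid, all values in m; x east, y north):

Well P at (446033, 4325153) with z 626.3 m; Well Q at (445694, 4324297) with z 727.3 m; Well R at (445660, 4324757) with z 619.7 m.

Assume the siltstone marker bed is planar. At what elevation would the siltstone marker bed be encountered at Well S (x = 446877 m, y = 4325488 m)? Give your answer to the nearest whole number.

Let the plane be z = a·x + b·y + c.
Well Q−Well P: −339a − 856b = 101;  Well R−Well P: −373a − 396b = −6.6.
Solving gives a = 0.24667430, b = −0.21568059.
Then c = 626.3 − a·446033 − b·4325153 = 823452.99.
At (446877, 4325488): z = 110233.1 − 932923.8 + 823452.99 = 762.2 m.

762 m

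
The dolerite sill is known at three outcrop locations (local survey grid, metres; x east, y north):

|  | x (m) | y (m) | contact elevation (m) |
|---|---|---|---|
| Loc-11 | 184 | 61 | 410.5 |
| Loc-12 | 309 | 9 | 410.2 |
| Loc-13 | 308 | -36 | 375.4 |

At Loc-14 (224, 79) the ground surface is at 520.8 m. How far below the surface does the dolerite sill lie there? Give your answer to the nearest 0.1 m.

83.9 m

Two edge vectors: Loc-11→Loc-12 = (125, -52, -0.3), Loc-11→Loc-13 = (124, -97, -35.1).
Normal n = (Loc-11→Loc-12) × (Loc-11→Loc-13) = (1796.1, 4350.3, -5677).
So ∂z/∂x = −n_x/n_z = 0.31638 and ∂z/∂y = −n_y/n_z = 0.76630.
Intercept c from Loc-11: 410.5 − 58.21 − 46.74 = 305.54.
At (224, 79): z_contact = 70.87 + 60.54 + 305.54 = 436.95 m.
Depth below ground = 520.8 − 436.95 = 83.9 m.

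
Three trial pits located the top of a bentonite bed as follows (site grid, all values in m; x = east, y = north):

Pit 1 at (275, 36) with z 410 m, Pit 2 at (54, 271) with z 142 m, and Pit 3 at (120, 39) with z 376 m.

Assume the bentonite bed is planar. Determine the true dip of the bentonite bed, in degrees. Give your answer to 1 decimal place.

44.2°

Let the plane be z = a·x + b·y + c.
Pit 2−Pit 1: −221a + 235b = −268;  Pit 3−Pit 1: −155a + 3b = −34.
Solving gives a = 0.20094, b = −0.95146.
Gradient magnitude |∇z| = √(a² + b²) = √(0.04038 + 0.90527) = 0.97244.
True dip = arctan(0.97244) = 44.2°, dipping toward NNW (azimuth ≈ 348°).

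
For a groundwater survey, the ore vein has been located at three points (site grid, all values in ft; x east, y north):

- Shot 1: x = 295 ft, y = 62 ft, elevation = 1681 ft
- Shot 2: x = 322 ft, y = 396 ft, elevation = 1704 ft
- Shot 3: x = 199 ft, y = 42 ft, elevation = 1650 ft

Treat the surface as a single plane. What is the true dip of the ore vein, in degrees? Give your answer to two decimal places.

17.58°

Two edge vectors: Shot 1→Shot 2 = (27, 334, 23), Shot 1→Shot 3 = (-96, -20, -31).
Normal n = (Shot 1→Shot 2) × (Shot 1→Shot 3) = (-9894, -1371, 31524).
So ∂z/∂x = −n_x/n_z = 0.31386 and ∂z/∂y = −n_y/n_z = 0.04349.
Gradient magnitude |∇z| = √(a² + b²) = √(0.09851 + 0.00189) = 0.31686.
True dip = arctan(0.31686) = 17.58°, dipping toward W (azimuth ≈ 262°).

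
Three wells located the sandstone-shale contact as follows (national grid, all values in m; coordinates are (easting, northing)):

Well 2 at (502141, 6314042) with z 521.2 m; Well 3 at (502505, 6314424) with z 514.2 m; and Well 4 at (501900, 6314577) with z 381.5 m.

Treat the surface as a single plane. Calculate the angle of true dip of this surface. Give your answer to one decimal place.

Let the plane be z = a·E + b·N + c.
Well 3−Well 2: 364a + 382b = −7;  Well 4−Well 2: −241a + 535b = −139.7.
Solving gives a = 0.17301, b = −0.18318.
Gradient magnitude |∇z| = √(a² + b²) = √(0.02993 + 0.03356) = 0.25197.
True dip = arctan(0.25197) = 14.1°, dipping toward NW (azimuth ≈ 317°).

14.1°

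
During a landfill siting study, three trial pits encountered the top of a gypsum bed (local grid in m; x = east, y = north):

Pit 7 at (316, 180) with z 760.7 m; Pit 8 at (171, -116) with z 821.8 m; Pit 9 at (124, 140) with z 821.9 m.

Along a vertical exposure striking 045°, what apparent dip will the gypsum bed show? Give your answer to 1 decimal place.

Two edge vectors: Pit 7→Pit 8 = (-145, -296, 61.1), Pit 7→Pit 9 = (-192, -40, 61.2).
Normal n = (Pit 7→Pit 8) × (Pit 7→Pit 9) = (-15671.2, -2857.2, -51032).
So ∂z/∂x = −n_x/n_z = −0.30709 and ∂z/∂y = −n_y/n_z = −0.05599.
Unit vector along 045° is (sin 45°, cos 45°) = (0.7071, 0.7071).
Slope in that direction = a·(0.7071) + b·(0.7071) = −0.25673.
Apparent dip = arctan|0.25673| = 14.4° (true dip is 17.3°, so apparent ≤ true as expected).

14.4°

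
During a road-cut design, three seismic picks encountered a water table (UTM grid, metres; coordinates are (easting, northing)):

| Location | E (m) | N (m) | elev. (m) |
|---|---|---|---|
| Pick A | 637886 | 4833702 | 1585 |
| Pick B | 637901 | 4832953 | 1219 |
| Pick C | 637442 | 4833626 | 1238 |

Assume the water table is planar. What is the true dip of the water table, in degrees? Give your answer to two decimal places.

40.63°

Two edge vectors: Pick A→Pick B = (15, -749, -366), Pick A→Pick C = (-444, -76, -347).
Normal n = (Pick A→Pick B) × (Pick A→Pick C) = (232087, 167709, -333696).
So ∂z/∂E = −n_x/n_z = 0.69550 and ∂z/∂N = −n_y/n_z = 0.50258.
Gradient magnitude |∇z| = √(a² + b²) = √(0.48373 + 0.25259) = 0.85809.
True dip = arctan(0.85809) = 40.63°, dipping toward SW (azimuth ≈ 234°).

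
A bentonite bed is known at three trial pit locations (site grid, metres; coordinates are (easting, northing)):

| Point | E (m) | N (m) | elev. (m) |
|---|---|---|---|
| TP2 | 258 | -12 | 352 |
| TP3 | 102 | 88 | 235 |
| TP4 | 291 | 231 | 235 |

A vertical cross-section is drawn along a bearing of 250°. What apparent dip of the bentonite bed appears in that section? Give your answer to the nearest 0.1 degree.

Let the plane be z = a·E + b·N + c.
TP3−TP2: −156a + 100b = −117;  TP4−TP2: 33a + 243b = −117.
Solving gives a = 0.40601, b = −0.53662.
Unit vector along 250° is (sin 250°, cos 250°) = (-0.9397, -0.3420).
Slope in that direction = a·(-0.9397) + b·(-0.3420) = −0.19799.
Apparent dip = arctan|0.19799| = 11.2° (true dip is 33.9°, so apparent ≤ true as expected).

11.2°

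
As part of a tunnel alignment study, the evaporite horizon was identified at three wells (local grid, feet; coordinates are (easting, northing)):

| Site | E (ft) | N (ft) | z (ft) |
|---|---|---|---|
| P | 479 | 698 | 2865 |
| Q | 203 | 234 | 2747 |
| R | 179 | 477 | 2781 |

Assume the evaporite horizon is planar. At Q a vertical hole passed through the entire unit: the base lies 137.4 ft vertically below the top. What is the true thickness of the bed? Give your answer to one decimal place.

Two edge vectors: P→Q = (-276, -464, -118), P→R = (-300, -221, -84).
Normal n = (P→Q) × (P→R) = (12898, 12216, -78204).
So ∂z/∂E = −n_x/n_z = 0.16493 and ∂z/∂N = −n_y/n_z = 0.15621.
|∇z| = √(a²+b²) = 0.22716, so dip δ = arctan(0.22716) = 12.80°.
True thickness = vertical thickness × cos δ = 137.4 × cos 12.80° = 134.0 ft.

134.0 ft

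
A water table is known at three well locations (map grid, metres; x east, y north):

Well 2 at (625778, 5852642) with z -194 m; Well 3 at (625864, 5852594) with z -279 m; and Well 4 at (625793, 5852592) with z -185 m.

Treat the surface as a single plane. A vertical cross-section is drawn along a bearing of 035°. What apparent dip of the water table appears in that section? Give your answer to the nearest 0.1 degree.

Two edge vectors: Well 2→Well 3 = (86, -48, -85), Well 2→Well 4 = (15, -50, 9).
Normal n = (Well 2→Well 3) × (Well 2→Well 4) = (-4682, -2049, -3580).
So ∂z/∂x = −n_x/n_z = −1.30782 and ∂z/∂y = −n_y/n_z = −0.57235.
Unit vector along 035° is (sin 35°, cos 35°) = (0.5736, 0.8192).
Slope in that direction = a·(0.5736) + b·(0.8192) = −1.21897.
Apparent dip = arctan|1.21897| = 50.6° (true dip is 55.0°, so apparent ≤ true as expected).

50.6°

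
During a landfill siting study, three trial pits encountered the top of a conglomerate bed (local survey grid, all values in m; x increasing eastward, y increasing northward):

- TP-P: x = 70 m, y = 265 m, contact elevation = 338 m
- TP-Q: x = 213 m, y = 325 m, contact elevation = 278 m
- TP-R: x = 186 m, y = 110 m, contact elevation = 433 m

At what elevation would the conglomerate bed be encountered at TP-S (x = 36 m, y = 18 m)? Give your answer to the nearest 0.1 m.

Let the plane be z = a·x + b·y + c.
TP-Q−TP-P: 143a + 60b = −60;  TP-R−TP-P: 116a − 155b = 95.
Solving gives a = −0.12361, b = −0.70541.
Then c = 338 − a·70 − b·265 = 533.59.
At (36, 18): z = −4.4 − 12.7 + 533.59 = 516.4 m.

516.4 m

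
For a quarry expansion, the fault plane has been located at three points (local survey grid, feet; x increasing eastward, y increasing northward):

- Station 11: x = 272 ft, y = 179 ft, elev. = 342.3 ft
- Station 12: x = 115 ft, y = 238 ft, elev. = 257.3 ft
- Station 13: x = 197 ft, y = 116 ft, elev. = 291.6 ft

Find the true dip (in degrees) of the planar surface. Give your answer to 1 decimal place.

Two edge vectors: Station 11→Station 12 = (-157, 59, -85), Station 11→Station 13 = (-75, -63, -50.7).
Normal n = (Station 11→Station 12) × (Station 11→Station 13) = (-8346.3, -1584.9, 14316).
So ∂z/∂x = −n_x/n_z = 0.58301 and ∂z/∂y = −n_y/n_z = 0.11071.
Gradient magnitude |∇z| = √(a² + b²) = √(0.33989 + 0.01226) = 0.59342.
True dip = arctan(0.59342) = 30.7°, dipping toward W (azimuth ≈ 259°).

30.7°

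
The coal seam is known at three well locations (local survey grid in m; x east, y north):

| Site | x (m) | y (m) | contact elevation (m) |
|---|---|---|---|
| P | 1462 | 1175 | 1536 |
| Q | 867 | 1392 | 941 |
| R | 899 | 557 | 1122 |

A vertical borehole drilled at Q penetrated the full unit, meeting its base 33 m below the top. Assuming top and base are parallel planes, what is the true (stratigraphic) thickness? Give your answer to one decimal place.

23.9 m

Let the plane be z = a·x + b·y + c.
Q−P: −595a + 217b = −595;  R−P: −563a − 618b = −414.
Solving gives a = 0.93400, b = −0.18097.
|∇z| = √(a²+b²) = 0.95137, so dip δ = arctan(0.95137) = 43.57°.
True thickness = vertical thickness × cos δ = 33 × cos 43.57° = 23.9 m.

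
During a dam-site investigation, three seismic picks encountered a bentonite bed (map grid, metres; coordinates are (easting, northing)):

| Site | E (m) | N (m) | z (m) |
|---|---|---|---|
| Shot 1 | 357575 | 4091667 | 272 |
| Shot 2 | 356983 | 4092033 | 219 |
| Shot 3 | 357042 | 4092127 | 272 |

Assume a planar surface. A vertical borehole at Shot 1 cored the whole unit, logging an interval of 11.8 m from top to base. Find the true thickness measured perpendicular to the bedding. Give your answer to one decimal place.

Let the plane be z = a·E + b·N + c.
Shot 2−Shot 1: −592a + 366b = −53;  Shot 3−Shot 1: −533a + 460b = 0.
Solving gives a = 0.31563, b = 0.36572.
|∇z| = √(a²+b²) = 0.48309, so dip δ = arctan(0.48309) = 25.78°.
True thickness = vertical thickness × cos δ = 11.8 × cos 25.78° = 10.6 m.

10.6 m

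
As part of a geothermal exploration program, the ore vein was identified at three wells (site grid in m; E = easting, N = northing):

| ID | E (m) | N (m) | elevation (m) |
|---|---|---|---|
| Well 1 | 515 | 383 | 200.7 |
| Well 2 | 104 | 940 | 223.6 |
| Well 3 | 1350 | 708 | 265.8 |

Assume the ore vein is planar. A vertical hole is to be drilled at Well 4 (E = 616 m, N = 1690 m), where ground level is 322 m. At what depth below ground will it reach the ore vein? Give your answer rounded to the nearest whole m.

Let the plane be z = a·E + b·N + c.
Well 2−Well 1: −411a + 557b = 22.9;  Well 3−Well 1: 835a + 325b = 65.1.
Solving gives a = 0.04814, b = 0.07663.
Then c = 200.7 − a·515 − b·383 = 146.56.
At (616, 1690): z_contact = 29.7 + 129.5 + 146.56 = 305.7 m.
Depth below ground = 322 − 305.7 = 16 m.

16 m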